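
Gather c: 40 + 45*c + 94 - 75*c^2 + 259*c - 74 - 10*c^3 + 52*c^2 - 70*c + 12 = -10*c^3 - 23*c^2 + 234*c + 72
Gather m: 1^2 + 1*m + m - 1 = 2*m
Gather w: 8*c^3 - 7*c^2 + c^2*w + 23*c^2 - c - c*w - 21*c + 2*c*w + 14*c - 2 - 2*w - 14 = 8*c^3 + 16*c^2 - 8*c + w*(c^2 + c - 2) - 16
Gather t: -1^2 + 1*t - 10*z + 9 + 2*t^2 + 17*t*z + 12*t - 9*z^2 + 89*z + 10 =2*t^2 + t*(17*z + 13) - 9*z^2 + 79*z + 18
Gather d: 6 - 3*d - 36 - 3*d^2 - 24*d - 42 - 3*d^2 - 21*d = -6*d^2 - 48*d - 72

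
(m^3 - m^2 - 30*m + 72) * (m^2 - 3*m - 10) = m^5 - 4*m^4 - 37*m^3 + 172*m^2 + 84*m - 720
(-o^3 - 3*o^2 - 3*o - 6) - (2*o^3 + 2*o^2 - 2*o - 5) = -3*o^3 - 5*o^2 - o - 1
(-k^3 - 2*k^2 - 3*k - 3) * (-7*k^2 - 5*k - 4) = 7*k^5 + 19*k^4 + 35*k^3 + 44*k^2 + 27*k + 12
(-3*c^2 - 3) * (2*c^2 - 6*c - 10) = -6*c^4 + 18*c^3 + 24*c^2 + 18*c + 30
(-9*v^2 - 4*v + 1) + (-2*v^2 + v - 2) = -11*v^2 - 3*v - 1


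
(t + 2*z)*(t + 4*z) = t^2 + 6*t*z + 8*z^2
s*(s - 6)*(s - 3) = s^3 - 9*s^2 + 18*s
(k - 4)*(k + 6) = k^2 + 2*k - 24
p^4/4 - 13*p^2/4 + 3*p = p*(p/4 + 1)*(p - 3)*(p - 1)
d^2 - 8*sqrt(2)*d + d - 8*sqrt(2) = (d + 1)*(d - 8*sqrt(2))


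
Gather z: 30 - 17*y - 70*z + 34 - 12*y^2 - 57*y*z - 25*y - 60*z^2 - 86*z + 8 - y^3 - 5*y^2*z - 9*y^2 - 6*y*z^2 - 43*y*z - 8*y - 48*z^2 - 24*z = -y^3 - 21*y^2 - 50*y + z^2*(-6*y - 108) + z*(-5*y^2 - 100*y - 180) + 72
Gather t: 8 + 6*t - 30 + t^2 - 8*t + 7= t^2 - 2*t - 15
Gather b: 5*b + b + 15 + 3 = 6*b + 18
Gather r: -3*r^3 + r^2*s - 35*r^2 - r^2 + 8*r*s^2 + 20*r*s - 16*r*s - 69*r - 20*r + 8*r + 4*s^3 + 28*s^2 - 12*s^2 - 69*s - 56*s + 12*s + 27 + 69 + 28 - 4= -3*r^3 + r^2*(s - 36) + r*(8*s^2 + 4*s - 81) + 4*s^3 + 16*s^2 - 113*s + 120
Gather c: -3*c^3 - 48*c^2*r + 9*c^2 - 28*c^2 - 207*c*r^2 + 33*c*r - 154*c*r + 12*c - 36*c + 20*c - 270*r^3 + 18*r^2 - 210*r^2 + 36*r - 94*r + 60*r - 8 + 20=-3*c^3 + c^2*(-48*r - 19) + c*(-207*r^2 - 121*r - 4) - 270*r^3 - 192*r^2 + 2*r + 12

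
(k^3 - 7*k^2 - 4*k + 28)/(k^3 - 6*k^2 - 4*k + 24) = (k - 7)/(k - 6)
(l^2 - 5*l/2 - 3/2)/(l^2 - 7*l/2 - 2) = (l - 3)/(l - 4)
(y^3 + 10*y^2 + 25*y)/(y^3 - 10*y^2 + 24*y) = (y^2 + 10*y + 25)/(y^2 - 10*y + 24)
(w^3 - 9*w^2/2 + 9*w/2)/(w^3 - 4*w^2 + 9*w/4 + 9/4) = 2*w/(2*w + 1)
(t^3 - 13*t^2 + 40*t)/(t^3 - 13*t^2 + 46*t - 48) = t*(t - 5)/(t^2 - 5*t + 6)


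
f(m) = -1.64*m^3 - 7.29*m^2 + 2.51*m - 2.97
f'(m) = -4.92*m^2 - 14.58*m + 2.51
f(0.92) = -8.11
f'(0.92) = -15.07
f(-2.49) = -29.10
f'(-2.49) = 8.31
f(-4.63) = -8.09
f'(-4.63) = -35.45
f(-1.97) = -23.67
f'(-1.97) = 12.14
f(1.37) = -17.43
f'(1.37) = -26.70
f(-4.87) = 1.33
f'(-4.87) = -43.17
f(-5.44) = 31.66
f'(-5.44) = -63.78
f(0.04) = -2.88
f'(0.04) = 1.92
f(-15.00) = 3854.13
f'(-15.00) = -885.79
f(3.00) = -105.33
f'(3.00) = -85.51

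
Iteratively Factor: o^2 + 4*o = (o)*(o + 4)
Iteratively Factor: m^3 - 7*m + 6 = (m - 1)*(m^2 + m - 6) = (m - 2)*(m - 1)*(m + 3)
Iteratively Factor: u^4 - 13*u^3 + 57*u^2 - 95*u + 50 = (u - 1)*(u^3 - 12*u^2 + 45*u - 50) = (u - 5)*(u - 1)*(u^2 - 7*u + 10) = (u - 5)*(u - 2)*(u - 1)*(u - 5)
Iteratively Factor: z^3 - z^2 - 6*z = (z + 2)*(z^2 - 3*z) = z*(z + 2)*(z - 3)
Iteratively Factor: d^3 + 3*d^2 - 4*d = (d + 4)*(d^2 - d) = d*(d + 4)*(d - 1)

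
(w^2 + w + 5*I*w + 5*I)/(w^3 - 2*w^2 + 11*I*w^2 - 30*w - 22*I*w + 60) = (w + 1)/(w^2 + w*(-2 + 6*I) - 12*I)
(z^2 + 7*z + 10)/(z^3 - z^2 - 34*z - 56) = (z + 5)/(z^2 - 3*z - 28)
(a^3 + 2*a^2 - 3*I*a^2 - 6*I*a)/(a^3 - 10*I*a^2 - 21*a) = (a + 2)/(a - 7*I)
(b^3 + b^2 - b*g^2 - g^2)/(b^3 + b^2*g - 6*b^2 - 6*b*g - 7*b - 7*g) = (b - g)/(b - 7)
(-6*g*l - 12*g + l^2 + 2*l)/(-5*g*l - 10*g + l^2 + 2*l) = (6*g - l)/(5*g - l)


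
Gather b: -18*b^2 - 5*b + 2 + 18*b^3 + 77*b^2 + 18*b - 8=18*b^3 + 59*b^2 + 13*b - 6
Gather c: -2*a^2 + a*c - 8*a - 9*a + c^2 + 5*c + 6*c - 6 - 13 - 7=-2*a^2 - 17*a + c^2 + c*(a + 11) - 26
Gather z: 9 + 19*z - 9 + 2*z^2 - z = 2*z^2 + 18*z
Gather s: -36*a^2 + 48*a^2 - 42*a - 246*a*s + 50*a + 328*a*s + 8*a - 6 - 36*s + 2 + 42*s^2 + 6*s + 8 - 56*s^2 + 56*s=12*a^2 + 16*a - 14*s^2 + s*(82*a + 26) + 4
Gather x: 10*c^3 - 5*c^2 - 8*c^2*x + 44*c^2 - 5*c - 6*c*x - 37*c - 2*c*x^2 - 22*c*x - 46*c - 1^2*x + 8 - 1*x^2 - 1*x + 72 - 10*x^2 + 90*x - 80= 10*c^3 + 39*c^2 - 88*c + x^2*(-2*c - 11) + x*(-8*c^2 - 28*c + 88)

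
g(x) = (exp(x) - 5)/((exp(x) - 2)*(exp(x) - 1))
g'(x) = -(exp(x) - 5)*exp(x)/((exp(x) - 2)*(exp(x) - 1)^2) - (exp(x) - 5)*exp(x)/((exp(x) - 2)^2*(exp(x) - 1)) + exp(x)/((exp(x) - 2)*(exp(x) - 1)) = (-exp(2*x) + 10*exp(x) - 13)*exp(x)/(exp(4*x) - 6*exp(3*x) + 13*exp(2*x) - 12*exp(x) + 4)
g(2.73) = 0.05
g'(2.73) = -0.04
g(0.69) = 481.39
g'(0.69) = 151434.36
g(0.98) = -2.11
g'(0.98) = 14.26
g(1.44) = -0.11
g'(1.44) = 0.94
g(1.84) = 0.06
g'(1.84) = 0.13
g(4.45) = 0.01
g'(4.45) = -0.01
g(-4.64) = -2.53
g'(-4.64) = -0.03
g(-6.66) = -2.50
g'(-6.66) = -0.00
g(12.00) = 0.00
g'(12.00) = 0.00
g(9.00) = 0.00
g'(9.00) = 0.00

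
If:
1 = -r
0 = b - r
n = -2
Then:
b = -1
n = -2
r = -1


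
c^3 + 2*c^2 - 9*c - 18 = (c - 3)*(c + 2)*(c + 3)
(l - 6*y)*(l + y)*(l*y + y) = l^3*y - 5*l^2*y^2 + l^2*y - 6*l*y^3 - 5*l*y^2 - 6*y^3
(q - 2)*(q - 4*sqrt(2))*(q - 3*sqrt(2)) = q^3 - 7*sqrt(2)*q^2 - 2*q^2 + 14*sqrt(2)*q + 24*q - 48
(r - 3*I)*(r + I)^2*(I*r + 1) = I*r^4 + 2*r^3 + 4*I*r^2 + 2*r + 3*I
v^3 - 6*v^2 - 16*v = v*(v - 8)*(v + 2)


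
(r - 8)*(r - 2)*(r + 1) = r^3 - 9*r^2 + 6*r + 16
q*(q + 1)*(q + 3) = q^3 + 4*q^2 + 3*q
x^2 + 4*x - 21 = (x - 3)*(x + 7)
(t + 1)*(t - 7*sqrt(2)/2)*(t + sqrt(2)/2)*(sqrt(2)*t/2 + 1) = sqrt(2)*t^4/2 - 2*t^3 + sqrt(2)*t^3/2 - 19*sqrt(2)*t^2/4 - 2*t^2 - 19*sqrt(2)*t/4 - 7*t/2 - 7/2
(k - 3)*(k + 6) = k^2 + 3*k - 18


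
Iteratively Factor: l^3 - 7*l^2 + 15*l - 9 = (l - 1)*(l^2 - 6*l + 9) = (l - 3)*(l - 1)*(l - 3)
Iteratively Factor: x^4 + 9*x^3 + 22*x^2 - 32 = (x - 1)*(x^3 + 10*x^2 + 32*x + 32) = (x - 1)*(x + 2)*(x^2 + 8*x + 16) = (x - 1)*(x + 2)*(x + 4)*(x + 4)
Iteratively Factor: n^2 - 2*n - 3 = (n - 3)*(n + 1)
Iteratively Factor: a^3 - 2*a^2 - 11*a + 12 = (a - 4)*(a^2 + 2*a - 3) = (a - 4)*(a + 3)*(a - 1)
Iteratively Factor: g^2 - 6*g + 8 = (g - 2)*(g - 4)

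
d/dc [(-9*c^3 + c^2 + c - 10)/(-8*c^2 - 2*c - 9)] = (72*c^4 + 36*c^3 + 249*c^2 - 178*c - 29)/(64*c^4 + 32*c^3 + 148*c^2 + 36*c + 81)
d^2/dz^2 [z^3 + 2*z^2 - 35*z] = 6*z + 4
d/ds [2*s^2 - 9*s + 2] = 4*s - 9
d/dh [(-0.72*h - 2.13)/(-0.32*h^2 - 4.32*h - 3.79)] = (0.2304*h^2 + 3.1104*h - (0.64*h + 4.32)*(0.72*h + 2.13) + 2.7288)/(0.32*h^2 + 4.32*h + 3.79)^2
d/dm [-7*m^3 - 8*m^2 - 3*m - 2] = -21*m^2 - 16*m - 3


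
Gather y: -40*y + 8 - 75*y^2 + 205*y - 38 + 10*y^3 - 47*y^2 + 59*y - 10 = 10*y^3 - 122*y^2 + 224*y - 40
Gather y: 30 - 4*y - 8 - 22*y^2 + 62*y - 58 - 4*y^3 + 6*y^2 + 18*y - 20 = -4*y^3 - 16*y^2 + 76*y - 56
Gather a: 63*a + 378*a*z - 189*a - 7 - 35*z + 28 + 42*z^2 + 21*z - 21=a*(378*z - 126) + 42*z^2 - 14*z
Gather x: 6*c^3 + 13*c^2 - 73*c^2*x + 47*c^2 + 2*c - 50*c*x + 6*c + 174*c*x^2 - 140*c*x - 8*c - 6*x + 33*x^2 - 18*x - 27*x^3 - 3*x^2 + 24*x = 6*c^3 + 60*c^2 - 27*x^3 + x^2*(174*c + 30) + x*(-73*c^2 - 190*c)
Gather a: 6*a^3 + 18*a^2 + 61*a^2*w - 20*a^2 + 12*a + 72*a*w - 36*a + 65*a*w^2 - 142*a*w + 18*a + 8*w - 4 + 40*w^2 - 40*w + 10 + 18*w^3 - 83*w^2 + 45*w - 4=6*a^3 + a^2*(61*w - 2) + a*(65*w^2 - 70*w - 6) + 18*w^3 - 43*w^2 + 13*w + 2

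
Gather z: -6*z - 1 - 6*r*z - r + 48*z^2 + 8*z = -r + 48*z^2 + z*(2 - 6*r) - 1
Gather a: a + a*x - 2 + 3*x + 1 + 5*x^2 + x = a*(x + 1) + 5*x^2 + 4*x - 1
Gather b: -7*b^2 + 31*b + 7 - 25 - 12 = -7*b^2 + 31*b - 30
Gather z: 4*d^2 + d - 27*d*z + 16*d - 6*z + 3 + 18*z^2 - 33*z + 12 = 4*d^2 + 17*d + 18*z^2 + z*(-27*d - 39) + 15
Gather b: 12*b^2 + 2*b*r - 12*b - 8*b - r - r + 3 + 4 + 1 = 12*b^2 + b*(2*r - 20) - 2*r + 8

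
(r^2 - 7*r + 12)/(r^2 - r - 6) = (r - 4)/(r + 2)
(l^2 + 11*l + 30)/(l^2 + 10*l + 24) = (l + 5)/(l + 4)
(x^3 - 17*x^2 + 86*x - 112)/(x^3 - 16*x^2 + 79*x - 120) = (x^2 - 9*x + 14)/(x^2 - 8*x + 15)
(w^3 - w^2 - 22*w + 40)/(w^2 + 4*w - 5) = (w^2 - 6*w + 8)/(w - 1)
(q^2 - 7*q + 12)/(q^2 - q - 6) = (q - 4)/(q + 2)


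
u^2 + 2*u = u*(u + 2)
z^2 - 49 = (z - 7)*(z + 7)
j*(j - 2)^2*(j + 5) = j^4 + j^3 - 16*j^2 + 20*j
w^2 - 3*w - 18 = (w - 6)*(w + 3)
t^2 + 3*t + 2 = (t + 1)*(t + 2)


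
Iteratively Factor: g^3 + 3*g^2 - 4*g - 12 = (g + 2)*(g^2 + g - 6) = (g + 2)*(g + 3)*(g - 2)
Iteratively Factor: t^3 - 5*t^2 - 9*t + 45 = (t - 5)*(t^2 - 9) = (t - 5)*(t - 3)*(t + 3)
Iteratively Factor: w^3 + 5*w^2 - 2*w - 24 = (w - 2)*(w^2 + 7*w + 12) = (w - 2)*(w + 3)*(w + 4)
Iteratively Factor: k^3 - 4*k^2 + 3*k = (k)*(k^2 - 4*k + 3) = k*(k - 1)*(k - 3)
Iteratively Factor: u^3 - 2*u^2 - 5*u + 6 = (u - 1)*(u^2 - u - 6) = (u - 3)*(u - 1)*(u + 2)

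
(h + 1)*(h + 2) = h^2 + 3*h + 2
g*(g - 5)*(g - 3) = g^3 - 8*g^2 + 15*g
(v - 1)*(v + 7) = v^2 + 6*v - 7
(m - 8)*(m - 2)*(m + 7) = m^3 - 3*m^2 - 54*m + 112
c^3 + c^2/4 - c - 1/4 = (c - 1)*(c + 1/4)*(c + 1)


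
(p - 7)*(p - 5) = p^2 - 12*p + 35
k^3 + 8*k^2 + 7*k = k*(k + 1)*(k + 7)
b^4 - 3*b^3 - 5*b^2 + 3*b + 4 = (b - 4)*(b - 1)*(b + 1)^2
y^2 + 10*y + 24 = (y + 4)*(y + 6)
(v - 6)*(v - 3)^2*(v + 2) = v^4 - 10*v^3 + 21*v^2 + 36*v - 108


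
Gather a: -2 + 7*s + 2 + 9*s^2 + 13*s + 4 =9*s^2 + 20*s + 4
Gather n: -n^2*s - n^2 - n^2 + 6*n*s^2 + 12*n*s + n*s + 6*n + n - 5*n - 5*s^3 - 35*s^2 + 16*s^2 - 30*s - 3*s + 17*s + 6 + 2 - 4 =n^2*(-s - 2) + n*(6*s^2 + 13*s + 2) - 5*s^3 - 19*s^2 - 16*s + 4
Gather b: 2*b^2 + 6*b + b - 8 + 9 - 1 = 2*b^2 + 7*b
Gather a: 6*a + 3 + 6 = 6*a + 9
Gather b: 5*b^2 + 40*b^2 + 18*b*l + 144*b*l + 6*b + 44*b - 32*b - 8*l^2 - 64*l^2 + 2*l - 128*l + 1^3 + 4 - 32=45*b^2 + b*(162*l + 18) - 72*l^2 - 126*l - 27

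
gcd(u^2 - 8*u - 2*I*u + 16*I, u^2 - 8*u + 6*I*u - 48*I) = u - 8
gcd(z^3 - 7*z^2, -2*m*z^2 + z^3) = z^2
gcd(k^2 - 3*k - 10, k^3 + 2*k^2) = k + 2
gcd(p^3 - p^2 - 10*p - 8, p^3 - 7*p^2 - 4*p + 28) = p + 2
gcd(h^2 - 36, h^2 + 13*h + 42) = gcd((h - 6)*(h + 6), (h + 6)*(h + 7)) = h + 6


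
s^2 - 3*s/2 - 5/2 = (s - 5/2)*(s + 1)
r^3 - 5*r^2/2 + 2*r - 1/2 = (r - 1)^2*(r - 1/2)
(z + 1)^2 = z^2 + 2*z + 1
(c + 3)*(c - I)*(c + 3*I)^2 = c^4 + 3*c^3 + 5*I*c^3 - 3*c^2 + 15*I*c^2 - 9*c + 9*I*c + 27*I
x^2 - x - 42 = (x - 7)*(x + 6)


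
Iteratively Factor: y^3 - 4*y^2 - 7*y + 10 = (y - 5)*(y^2 + y - 2) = (y - 5)*(y - 1)*(y + 2)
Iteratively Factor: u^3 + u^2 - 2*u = (u + 2)*(u^2 - u) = u*(u + 2)*(u - 1)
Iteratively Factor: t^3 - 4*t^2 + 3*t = (t - 1)*(t^2 - 3*t) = t*(t - 1)*(t - 3)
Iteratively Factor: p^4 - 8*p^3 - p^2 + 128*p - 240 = (p - 4)*(p^3 - 4*p^2 - 17*p + 60) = (p - 5)*(p - 4)*(p^2 + p - 12) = (p - 5)*(p - 4)*(p + 4)*(p - 3)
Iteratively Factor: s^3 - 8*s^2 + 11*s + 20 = (s + 1)*(s^2 - 9*s + 20) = (s - 5)*(s + 1)*(s - 4)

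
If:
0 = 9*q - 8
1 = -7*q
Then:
No Solution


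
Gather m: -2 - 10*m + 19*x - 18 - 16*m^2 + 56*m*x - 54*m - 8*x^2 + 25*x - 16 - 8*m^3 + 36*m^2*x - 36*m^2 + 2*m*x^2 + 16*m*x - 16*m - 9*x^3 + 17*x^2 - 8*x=-8*m^3 + m^2*(36*x - 52) + m*(2*x^2 + 72*x - 80) - 9*x^3 + 9*x^2 + 36*x - 36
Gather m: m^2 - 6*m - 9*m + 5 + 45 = m^2 - 15*m + 50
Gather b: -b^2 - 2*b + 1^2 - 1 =-b^2 - 2*b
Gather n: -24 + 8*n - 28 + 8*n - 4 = 16*n - 56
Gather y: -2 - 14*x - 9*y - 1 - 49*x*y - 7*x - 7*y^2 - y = -21*x - 7*y^2 + y*(-49*x - 10) - 3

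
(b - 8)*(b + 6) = b^2 - 2*b - 48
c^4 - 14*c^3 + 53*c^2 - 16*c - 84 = (c - 7)*(c - 6)*(c - 2)*(c + 1)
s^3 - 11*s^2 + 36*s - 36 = (s - 6)*(s - 3)*(s - 2)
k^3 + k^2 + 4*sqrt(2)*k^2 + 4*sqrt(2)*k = k*(k + 1)*(k + 4*sqrt(2))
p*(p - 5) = p^2 - 5*p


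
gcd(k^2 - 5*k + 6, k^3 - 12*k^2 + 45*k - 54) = k - 3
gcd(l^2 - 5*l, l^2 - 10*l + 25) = l - 5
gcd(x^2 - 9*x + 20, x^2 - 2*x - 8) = x - 4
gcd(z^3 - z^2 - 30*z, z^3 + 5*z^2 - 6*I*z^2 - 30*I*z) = z^2 + 5*z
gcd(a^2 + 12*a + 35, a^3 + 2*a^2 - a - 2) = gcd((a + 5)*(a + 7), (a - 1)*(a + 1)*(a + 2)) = 1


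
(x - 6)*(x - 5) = x^2 - 11*x + 30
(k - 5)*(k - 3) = k^2 - 8*k + 15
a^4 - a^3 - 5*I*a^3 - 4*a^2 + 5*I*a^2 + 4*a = a*(a - 1)*(a - 4*I)*(a - I)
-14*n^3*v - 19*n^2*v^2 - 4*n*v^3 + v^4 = v*(-7*n + v)*(n + v)*(2*n + v)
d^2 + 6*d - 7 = (d - 1)*(d + 7)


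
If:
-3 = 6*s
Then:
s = -1/2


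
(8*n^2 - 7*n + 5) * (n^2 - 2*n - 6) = 8*n^4 - 23*n^3 - 29*n^2 + 32*n - 30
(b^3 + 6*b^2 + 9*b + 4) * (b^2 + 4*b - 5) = b^5 + 10*b^4 + 28*b^3 + 10*b^2 - 29*b - 20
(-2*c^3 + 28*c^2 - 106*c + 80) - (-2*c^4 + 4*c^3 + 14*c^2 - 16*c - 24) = 2*c^4 - 6*c^3 + 14*c^2 - 90*c + 104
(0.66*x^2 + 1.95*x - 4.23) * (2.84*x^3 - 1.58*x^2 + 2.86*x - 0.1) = 1.8744*x^5 + 4.4952*x^4 - 13.2066*x^3 + 12.1944*x^2 - 12.2928*x + 0.423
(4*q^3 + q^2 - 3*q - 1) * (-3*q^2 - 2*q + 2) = -12*q^5 - 11*q^4 + 15*q^3 + 11*q^2 - 4*q - 2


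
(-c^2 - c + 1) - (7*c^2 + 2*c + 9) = -8*c^2 - 3*c - 8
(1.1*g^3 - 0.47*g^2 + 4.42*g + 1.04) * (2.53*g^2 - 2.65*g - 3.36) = 2.783*g^5 - 4.1041*g^4 + 8.7321*g^3 - 7.5026*g^2 - 17.6072*g - 3.4944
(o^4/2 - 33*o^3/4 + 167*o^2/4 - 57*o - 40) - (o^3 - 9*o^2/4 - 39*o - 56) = o^4/2 - 37*o^3/4 + 44*o^2 - 18*o + 16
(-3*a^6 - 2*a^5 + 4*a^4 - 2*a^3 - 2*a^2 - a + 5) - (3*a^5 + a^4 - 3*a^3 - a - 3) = -3*a^6 - 5*a^5 + 3*a^4 + a^3 - 2*a^2 + 8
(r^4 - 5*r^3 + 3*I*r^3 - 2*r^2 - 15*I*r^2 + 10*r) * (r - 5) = r^5 - 10*r^4 + 3*I*r^4 + 23*r^3 - 30*I*r^3 + 20*r^2 + 75*I*r^2 - 50*r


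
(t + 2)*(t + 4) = t^2 + 6*t + 8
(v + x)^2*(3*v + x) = 3*v^3 + 7*v^2*x + 5*v*x^2 + x^3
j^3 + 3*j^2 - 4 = (j - 1)*(j + 2)^2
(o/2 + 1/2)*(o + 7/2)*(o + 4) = o^3/2 + 17*o^2/4 + 43*o/4 + 7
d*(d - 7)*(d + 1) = d^3 - 6*d^2 - 7*d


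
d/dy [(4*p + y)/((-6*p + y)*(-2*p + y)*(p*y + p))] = (-(2*p - y)*(4*p + y)*(6*p - y) + (2*p - y)*(4*p + y)*(y + 1) + (2*p - y)*(6*p - y)*(y + 1) + (4*p + y)*(6*p - y)*(y + 1))/(p*(2*p - y)^2*(6*p - y)^2*(y + 1)^2)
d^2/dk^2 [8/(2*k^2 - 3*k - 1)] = 16*(4*k^2 - 6*k - (4*k - 3)^2 - 2)/(-2*k^2 + 3*k + 1)^3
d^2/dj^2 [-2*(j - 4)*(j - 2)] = -4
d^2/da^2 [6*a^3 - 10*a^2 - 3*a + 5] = 36*a - 20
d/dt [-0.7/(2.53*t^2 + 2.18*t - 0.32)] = (3.542*t + 1.526)/(2.53*t^2 + 2.18*t - 0.32)^2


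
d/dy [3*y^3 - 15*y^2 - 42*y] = 9*y^2 - 30*y - 42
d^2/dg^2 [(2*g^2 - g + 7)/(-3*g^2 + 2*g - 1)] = 2*(-3*g^3 - 171*g^2 + 117*g - 7)/(27*g^6 - 54*g^5 + 63*g^4 - 44*g^3 + 21*g^2 - 6*g + 1)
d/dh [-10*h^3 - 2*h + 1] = -30*h^2 - 2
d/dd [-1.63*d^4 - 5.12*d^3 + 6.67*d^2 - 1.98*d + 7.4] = -6.52*d^3 - 15.36*d^2 + 13.34*d - 1.98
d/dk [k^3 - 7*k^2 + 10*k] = 3*k^2 - 14*k + 10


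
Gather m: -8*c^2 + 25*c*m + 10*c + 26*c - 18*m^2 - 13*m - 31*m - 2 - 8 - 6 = -8*c^2 + 36*c - 18*m^2 + m*(25*c - 44) - 16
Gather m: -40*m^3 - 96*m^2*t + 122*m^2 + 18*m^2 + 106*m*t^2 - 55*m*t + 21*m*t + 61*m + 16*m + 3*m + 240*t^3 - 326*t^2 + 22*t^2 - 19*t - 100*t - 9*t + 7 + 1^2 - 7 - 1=-40*m^3 + m^2*(140 - 96*t) + m*(106*t^2 - 34*t + 80) + 240*t^3 - 304*t^2 - 128*t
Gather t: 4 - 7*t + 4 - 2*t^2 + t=-2*t^2 - 6*t + 8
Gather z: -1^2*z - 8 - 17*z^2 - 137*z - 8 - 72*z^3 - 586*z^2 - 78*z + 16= -72*z^3 - 603*z^2 - 216*z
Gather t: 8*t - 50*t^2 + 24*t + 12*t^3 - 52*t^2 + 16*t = 12*t^3 - 102*t^2 + 48*t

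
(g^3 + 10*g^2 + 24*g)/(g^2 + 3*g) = (g^2 + 10*g + 24)/(g + 3)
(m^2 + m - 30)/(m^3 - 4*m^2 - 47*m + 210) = (m + 6)/(m^2 + m - 42)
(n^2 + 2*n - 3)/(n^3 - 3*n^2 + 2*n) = (n + 3)/(n*(n - 2))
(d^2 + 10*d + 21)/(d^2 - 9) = (d + 7)/(d - 3)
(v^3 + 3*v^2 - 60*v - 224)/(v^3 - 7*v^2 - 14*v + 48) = (v^2 + 11*v + 28)/(v^2 + v - 6)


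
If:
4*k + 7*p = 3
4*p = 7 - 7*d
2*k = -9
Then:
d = -5/7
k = -9/2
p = 3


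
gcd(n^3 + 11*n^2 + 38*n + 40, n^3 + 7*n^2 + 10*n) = n^2 + 7*n + 10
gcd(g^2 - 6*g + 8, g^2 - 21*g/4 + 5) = g - 4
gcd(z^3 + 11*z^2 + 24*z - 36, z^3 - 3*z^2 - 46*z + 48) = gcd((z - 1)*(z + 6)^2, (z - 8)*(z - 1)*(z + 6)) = z^2 + 5*z - 6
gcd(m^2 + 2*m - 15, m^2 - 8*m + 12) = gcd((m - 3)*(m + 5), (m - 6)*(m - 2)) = 1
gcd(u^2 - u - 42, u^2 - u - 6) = 1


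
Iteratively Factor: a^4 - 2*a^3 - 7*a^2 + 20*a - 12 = (a - 2)*(a^3 - 7*a + 6) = (a - 2)^2*(a^2 + 2*a - 3) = (a - 2)^2*(a - 1)*(a + 3)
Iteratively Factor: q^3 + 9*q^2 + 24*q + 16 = (q + 4)*(q^2 + 5*q + 4) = (q + 1)*(q + 4)*(q + 4)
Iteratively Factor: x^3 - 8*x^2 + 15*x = (x - 5)*(x^2 - 3*x) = (x - 5)*(x - 3)*(x)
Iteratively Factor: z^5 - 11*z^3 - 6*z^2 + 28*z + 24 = (z + 2)*(z^4 - 2*z^3 - 7*z^2 + 8*z + 12) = (z + 2)^2*(z^3 - 4*z^2 + z + 6) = (z - 3)*(z + 2)^2*(z^2 - z - 2) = (z - 3)*(z - 2)*(z + 2)^2*(z + 1)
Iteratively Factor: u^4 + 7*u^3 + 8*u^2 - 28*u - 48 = (u + 4)*(u^3 + 3*u^2 - 4*u - 12) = (u + 2)*(u + 4)*(u^2 + u - 6) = (u + 2)*(u + 3)*(u + 4)*(u - 2)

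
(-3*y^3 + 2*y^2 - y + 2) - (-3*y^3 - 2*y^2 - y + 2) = 4*y^2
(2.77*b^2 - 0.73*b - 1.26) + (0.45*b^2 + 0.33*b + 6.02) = 3.22*b^2 - 0.4*b + 4.76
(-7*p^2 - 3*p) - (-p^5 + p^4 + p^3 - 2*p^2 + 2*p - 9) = p^5 - p^4 - p^3 - 5*p^2 - 5*p + 9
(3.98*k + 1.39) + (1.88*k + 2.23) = 5.86*k + 3.62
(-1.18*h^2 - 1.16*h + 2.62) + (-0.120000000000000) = -1.18*h^2 - 1.16*h + 2.5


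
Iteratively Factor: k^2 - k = (k)*(k - 1)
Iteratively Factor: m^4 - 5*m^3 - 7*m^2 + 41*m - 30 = (m - 1)*(m^3 - 4*m^2 - 11*m + 30) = (m - 5)*(m - 1)*(m^2 + m - 6) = (m - 5)*(m - 1)*(m + 3)*(m - 2)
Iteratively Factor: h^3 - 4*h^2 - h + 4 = (h - 1)*(h^2 - 3*h - 4) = (h - 1)*(h + 1)*(h - 4)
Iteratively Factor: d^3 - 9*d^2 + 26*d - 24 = (d - 2)*(d^2 - 7*d + 12) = (d - 4)*(d - 2)*(d - 3)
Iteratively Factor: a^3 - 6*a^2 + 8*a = (a)*(a^2 - 6*a + 8) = a*(a - 4)*(a - 2)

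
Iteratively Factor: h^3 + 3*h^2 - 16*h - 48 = (h + 3)*(h^2 - 16) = (h + 3)*(h + 4)*(h - 4)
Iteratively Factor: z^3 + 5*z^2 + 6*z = (z)*(z^2 + 5*z + 6) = z*(z + 3)*(z + 2)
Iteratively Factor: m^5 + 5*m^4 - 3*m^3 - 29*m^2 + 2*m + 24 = (m - 2)*(m^4 + 7*m^3 + 11*m^2 - 7*m - 12) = (m - 2)*(m + 4)*(m^3 + 3*m^2 - m - 3) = (m - 2)*(m + 1)*(m + 4)*(m^2 + 2*m - 3) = (m - 2)*(m + 1)*(m + 3)*(m + 4)*(m - 1)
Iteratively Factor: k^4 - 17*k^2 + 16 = (k + 1)*(k^3 - k^2 - 16*k + 16) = (k - 4)*(k + 1)*(k^2 + 3*k - 4) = (k - 4)*(k - 1)*(k + 1)*(k + 4)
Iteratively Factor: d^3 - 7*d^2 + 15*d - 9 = (d - 3)*(d^2 - 4*d + 3) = (d - 3)*(d - 1)*(d - 3)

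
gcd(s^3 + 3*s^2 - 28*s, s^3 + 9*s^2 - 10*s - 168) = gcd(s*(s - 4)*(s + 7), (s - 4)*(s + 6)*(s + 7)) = s^2 + 3*s - 28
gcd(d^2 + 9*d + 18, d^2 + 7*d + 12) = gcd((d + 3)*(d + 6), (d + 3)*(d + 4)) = d + 3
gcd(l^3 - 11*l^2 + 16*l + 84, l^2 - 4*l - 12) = l^2 - 4*l - 12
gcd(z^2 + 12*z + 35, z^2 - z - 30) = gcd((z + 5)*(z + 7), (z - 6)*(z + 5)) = z + 5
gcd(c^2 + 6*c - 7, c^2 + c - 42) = c + 7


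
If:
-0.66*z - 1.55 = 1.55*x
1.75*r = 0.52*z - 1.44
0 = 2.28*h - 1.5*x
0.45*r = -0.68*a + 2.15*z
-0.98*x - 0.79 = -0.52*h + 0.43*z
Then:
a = -2.30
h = -0.39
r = -1.11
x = -0.59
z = -0.96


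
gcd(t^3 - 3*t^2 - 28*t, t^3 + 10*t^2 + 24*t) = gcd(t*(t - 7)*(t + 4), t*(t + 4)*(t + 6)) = t^2 + 4*t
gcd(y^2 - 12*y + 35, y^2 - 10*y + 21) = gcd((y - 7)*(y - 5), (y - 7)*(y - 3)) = y - 7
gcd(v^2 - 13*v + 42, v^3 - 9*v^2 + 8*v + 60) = v - 6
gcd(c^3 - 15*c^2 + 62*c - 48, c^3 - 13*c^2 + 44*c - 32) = c^2 - 9*c + 8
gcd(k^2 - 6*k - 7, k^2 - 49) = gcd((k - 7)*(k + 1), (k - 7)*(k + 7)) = k - 7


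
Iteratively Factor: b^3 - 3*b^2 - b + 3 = (b - 1)*(b^2 - 2*b - 3) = (b - 3)*(b - 1)*(b + 1)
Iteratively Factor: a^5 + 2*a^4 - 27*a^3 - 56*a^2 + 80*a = (a)*(a^4 + 2*a^3 - 27*a^2 - 56*a + 80) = a*(a - 5)*(a^3 + 7*a^2 + 8*a - 16) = a*(a - 5)*(a - 1)*(a^2 + 8*a + 16) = a*(a - 5)*(a - 1)*(a + 4)*(a + 4)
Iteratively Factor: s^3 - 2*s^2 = (s)*(s^2 - 2*s) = s*(s - 2)*(s)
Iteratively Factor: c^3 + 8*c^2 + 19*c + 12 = (c + 3)*(c^2 + 5*c + 4) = (c + 1)*(c + 3)*(c + 4)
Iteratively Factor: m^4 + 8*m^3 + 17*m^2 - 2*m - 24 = (m + 2)*(m^3 + 6*m^2 + 5*m - 12) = (m - 1)*(m + 2)*(m^2 + 7*m + 12) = (m - 1)*(m + 2)*(m + 3)*(m + 4)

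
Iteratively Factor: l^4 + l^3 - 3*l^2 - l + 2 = (l - 1)*(l^3 + 2*l^2 - l - 2) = (l - 1)^2*(l^2 + 3*l + 2) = (l - 1)^2*(l + 2)*(l + 1)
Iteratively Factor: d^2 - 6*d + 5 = (d - 5)*(d - 1)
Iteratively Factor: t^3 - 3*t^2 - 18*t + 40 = (t - 5)*(t^2 + 2*t - 8) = (t - 5)*(t + 4)*(t - 2)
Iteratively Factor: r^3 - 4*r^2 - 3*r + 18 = (r - 3)*(r^2 - r - 6) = (r - 3)*(r + 2)*(r - 3)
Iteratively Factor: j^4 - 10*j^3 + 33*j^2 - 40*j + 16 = (j - 1)*(j^3 - 9*j^2 + 24*j - 16) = (j - 4)*(j - 1)*(j^2 - 5*j + 4) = (j - 4)^2*(j - 1)*(j - 1)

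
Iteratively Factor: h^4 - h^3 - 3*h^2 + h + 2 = (h + 1)*(h^3 - 2*h^2 - h + 2) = (h - 1)*(h + 1)*(h^2 - h - 2) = (h - 1)*(h + 1)^2*(h - 2)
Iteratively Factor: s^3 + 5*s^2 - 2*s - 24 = (s - 2)*(s^2 + 7*s + 12) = (s - 2)*(s + 4)*(s + 3)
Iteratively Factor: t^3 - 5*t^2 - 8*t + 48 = (t + 3)*(t^2 - 8*t + 16) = (t - 4)*(t + 3)*(t - 4)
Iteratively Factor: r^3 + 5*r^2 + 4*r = (r + 4)*(r^2 + r) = (r + 1)*(r + 4)*(r)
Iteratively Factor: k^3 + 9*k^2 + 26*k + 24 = (k + 4)*(k^2 + 5*k + 6) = (k + 2)*(k + 4)*(k + 3)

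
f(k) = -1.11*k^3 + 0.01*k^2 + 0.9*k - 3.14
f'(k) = -3.33*k^2 + 0.02*k + 0.9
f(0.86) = -3.06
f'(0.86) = -1.55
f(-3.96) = 62.38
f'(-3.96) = -51.40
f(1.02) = -3.39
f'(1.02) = -2.54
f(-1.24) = -2.12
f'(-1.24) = -4.25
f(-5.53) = 179.90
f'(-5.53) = -101.04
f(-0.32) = -3.39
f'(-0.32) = 0.55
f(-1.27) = -1.99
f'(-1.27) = -4.50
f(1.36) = -4.69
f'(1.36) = -5.23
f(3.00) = -30.32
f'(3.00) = -29.01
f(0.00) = -3.14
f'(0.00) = 0.90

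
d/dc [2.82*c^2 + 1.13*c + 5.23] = 5.64*c + 1.13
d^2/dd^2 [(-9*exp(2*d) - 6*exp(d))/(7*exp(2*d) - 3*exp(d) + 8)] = (-483*exp(4*d) + 1809*exp(3*d) + 2664*exp(2*d) - 2448*exp(d) - 384)*exp(d)/(343*exp(6*d) - 441*exp(5*d) + 1365*exp(4*d) - 1035*exp(3*d) + 1560*exp(2*d) - 576*exp(d) + 512)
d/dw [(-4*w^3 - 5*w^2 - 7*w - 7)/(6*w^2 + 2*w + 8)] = (-12*w^4 - 8*w^3 - 32*w^2 + 2*w - 21)/(2*(9*w^4 + 6*w^3 + 25*w^2 + 8*w + 16))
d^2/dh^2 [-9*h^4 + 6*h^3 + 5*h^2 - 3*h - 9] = -108*h^2 + 36*h + 10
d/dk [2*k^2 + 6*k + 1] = 4*k + 6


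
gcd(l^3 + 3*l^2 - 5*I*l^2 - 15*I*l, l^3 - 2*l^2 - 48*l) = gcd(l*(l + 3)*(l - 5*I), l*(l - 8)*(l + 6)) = l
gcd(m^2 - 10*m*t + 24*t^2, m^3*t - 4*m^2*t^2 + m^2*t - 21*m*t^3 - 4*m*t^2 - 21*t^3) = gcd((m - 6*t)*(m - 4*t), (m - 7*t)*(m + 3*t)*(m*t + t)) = 1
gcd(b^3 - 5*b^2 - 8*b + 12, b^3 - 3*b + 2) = b^2 + b - 2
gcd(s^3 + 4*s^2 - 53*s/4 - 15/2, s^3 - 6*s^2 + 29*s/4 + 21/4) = s + 1/2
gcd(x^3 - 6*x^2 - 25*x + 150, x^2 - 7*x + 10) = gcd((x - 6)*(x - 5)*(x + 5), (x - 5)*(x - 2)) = x - 5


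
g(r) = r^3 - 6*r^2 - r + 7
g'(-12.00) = 575.00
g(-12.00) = -2573.00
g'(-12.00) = 575.00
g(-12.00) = -2573.00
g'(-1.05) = 14.91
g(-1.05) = 0.28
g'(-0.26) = 2.32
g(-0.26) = 6.84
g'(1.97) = -13.00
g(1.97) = -10.61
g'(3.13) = -9.17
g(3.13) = -24.25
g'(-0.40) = 4.28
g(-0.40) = 6.38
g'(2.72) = -11.44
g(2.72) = -19.99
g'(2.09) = -12.98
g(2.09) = -12.17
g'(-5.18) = 141.66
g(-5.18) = -287.81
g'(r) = 3*r^2 - 12*r - 1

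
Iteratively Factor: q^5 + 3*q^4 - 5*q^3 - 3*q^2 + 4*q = (q)*(q^4 + 3*q^3 - 5*q^2 - 3*q + 4) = q*(q + 1)*(q^3 + 2*q^2 - 7*q + 4) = q*(q - 1)*(q + 1)*(q^2 + 3*q - 4) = q*(q - 1)^2*(q + 1)*(q + 4)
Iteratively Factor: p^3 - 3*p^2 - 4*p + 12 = (p - 2)*(p^2 - p - 6) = (p - 2)*(p + 2)*(p - 3)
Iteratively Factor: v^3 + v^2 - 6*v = (v)*(v^2 + v - 6) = v*(v + 3)*(v - 2)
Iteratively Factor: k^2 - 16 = (k + 4)*(k - 4)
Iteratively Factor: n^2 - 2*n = (n - 2)*(n)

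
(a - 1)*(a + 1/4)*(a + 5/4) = a^3 + a^2/2 - 19*a/16 - 5/16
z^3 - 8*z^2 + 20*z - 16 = (z - 4)*(z - 2)^2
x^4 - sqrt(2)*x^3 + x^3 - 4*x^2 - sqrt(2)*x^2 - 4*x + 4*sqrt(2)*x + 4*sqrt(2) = (x - 2)*(x + 1)*(x + 2)*(x - sqrt(2))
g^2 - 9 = (g - 3)*(g + 3)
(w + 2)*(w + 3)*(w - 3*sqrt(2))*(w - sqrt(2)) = w^4 - 4*sqrt(2)*w^3 + 5*w^3 - 20*sqrt(2)*w^2 + 12*w^2 - 24*sqrt(2)*w + 30*w + 36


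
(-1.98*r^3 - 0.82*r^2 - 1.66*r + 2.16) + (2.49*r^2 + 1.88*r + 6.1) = -1.98*r^3 + 1.67*r^2 + 0.22*r + 8.26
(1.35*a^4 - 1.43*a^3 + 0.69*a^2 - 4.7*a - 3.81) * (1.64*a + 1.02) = 2.214*a^5 - 0.9682*a^4 - 0.327*a^3 - 7.0042*a^2 - 11.0424*a - 3.8862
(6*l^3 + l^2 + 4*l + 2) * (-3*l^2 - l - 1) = -18*l^5 - 9*l^4 - 19*l^3 - 11*l^2 - 6*l - 2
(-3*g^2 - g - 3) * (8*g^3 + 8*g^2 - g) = -24*g^5 - 32*g^4 - 29*g^3 - 23*g^2 + 3*g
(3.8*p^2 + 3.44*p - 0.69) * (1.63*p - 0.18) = 6.194*p^3 + 4.9232*p^2 - 1.7439*p + 0.1242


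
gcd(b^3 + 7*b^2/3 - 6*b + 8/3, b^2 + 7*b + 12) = b + 4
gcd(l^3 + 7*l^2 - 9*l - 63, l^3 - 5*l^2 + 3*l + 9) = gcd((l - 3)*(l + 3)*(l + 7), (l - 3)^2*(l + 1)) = l - 3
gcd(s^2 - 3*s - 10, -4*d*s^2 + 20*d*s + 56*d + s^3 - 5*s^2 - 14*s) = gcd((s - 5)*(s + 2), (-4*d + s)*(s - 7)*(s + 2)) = s + 2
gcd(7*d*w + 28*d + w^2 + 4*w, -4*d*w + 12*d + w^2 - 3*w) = 1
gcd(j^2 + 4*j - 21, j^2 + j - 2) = 1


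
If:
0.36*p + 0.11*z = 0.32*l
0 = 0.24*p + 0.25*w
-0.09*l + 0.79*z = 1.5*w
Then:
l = -0.294117647058824*z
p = -0.566993464052288*z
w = 0.544313725490196*z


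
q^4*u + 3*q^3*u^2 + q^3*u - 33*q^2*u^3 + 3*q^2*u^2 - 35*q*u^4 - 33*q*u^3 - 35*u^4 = (q - 5*u)*(q + u)*(q + 7*u)*(q*u + u)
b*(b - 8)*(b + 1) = b^3 - 7*b^2 - 8*b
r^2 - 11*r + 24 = (r - 8)*(r - 3)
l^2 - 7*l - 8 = (l - 8)*(l + 1)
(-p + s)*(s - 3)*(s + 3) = -p*s^2 + 9*p + s^3 - 9*s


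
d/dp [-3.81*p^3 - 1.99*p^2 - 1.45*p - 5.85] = -11.43*p^2 - 3.98*p - 1.45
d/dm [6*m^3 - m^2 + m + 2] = 18*m^2 - 2*m + 1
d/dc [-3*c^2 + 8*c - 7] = 8 - 6*c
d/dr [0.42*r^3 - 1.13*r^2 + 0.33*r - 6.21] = 1.26*r^2 - 2.26*r + 0.33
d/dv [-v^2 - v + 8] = -2*v - 1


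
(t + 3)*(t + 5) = t^2 + 8*t + 15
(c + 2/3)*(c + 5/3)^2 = c^3 + 4*c^2 + 5*c + 50/27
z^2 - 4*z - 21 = (z - 7)*(z + 3)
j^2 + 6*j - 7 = (j - 1)*(j + 7)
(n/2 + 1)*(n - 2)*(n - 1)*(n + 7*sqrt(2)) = n^4/2 - n^3/2 + 7*sqrt(2)*n^3/2 - 7*sqrt(2)*n^2/2 - 2*n^2 - 14*sqrt(2)*n + 2*n + 14*sqrt(2)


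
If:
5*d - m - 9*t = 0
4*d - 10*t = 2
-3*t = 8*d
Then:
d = 3/46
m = 87/46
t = -4/23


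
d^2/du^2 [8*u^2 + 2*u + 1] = 16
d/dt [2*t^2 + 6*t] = 4*t + 6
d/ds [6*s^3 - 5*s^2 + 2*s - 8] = 18*s^2 - 10*s + 2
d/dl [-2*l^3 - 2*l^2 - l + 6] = -6*l^2 - 4*l - 1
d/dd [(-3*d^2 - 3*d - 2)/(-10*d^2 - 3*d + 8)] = (-21*d^2 - 88*d - 30)/(100*d^4 + 60*d^3 - 151*d^2 - 48*d + 64)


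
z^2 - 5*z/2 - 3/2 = (z - 3)*(z + 1/2)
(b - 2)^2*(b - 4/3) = b^3 - 16*b^2/3 + 28*b/3 - 16/3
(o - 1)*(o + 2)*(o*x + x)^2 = o^4*x^2 + 3*o^3*x^2 + o^2*x^2 - 3*o*x^2 - 2*x^2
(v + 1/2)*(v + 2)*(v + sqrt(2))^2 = v^4 + 5*v^3/2 + 2*sqrt(2)*v^3 + 3*v^2 + 5*sqrt(2)*v^2 + 2*sqrt(2)*v + 5*v + 2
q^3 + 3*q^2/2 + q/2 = q*(q + 1/2)*(q + 1)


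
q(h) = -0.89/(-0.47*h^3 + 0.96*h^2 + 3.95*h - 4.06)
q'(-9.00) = -0.00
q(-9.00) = -0.00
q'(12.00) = -0.00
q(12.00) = 0.00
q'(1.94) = 0.15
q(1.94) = -0.24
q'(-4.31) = -0.02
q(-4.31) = -0.03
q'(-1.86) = -0.16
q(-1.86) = 0.18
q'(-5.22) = -0.01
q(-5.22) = -0.01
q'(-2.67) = -7.14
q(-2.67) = -0.75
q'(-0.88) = 0.02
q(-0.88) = 0.14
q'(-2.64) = -13.46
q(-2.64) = -1.05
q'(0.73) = 5.70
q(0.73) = 1.05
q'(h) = -0.89*(1.41*h^2 - 1.92*h - 3.95)/(-0.47*h^3 + 0.96*h^2 + 3.95*h - 4.06)^2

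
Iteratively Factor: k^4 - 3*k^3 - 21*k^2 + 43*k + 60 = (k - 3)*(k^3 - 21*k - 20) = (k - 3)*(k + 4)*(k^2 - 4*k - 5) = (k - 5)*(k - 3)*(k + 4)*(k + 1)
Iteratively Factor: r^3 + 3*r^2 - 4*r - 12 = (r - 2)*(r^2 + 5*r + 6) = (r - 2)*(r + 2)*(r + 3)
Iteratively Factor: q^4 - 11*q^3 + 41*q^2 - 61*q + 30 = (q - 3)*(q^3 - 8*q^2 + 17*q - 10) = (q - 3)*(q - 1)*(q^2 - 7*q + 10) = (q - 5)*(q - 3)*(q - 1)*(q - 2)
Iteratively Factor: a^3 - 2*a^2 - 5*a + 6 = (a + 2)*(a^2 - 4*a + 3) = (a - 1)*(a + 2)*(a - 3)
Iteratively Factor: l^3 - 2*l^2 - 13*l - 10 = (l - 5)*(l^2 + 3*l + 2) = (l - 5)*(l + 1)*(l + 2)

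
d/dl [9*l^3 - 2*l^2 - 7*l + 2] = 27*l^2 - 4*l - 7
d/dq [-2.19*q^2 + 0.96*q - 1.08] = 0.96 - 4.38*q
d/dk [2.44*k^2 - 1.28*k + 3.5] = 4.88*k - 1.28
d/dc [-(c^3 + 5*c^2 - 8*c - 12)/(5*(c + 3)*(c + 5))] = (-c^4 - 16*c^3 - 93*c^2 - 174*c + 24)/(5*(c^4 + 16*c^3 + 94*c^2 + 240*c + 225))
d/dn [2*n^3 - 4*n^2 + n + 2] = 6*n^2 - 8*n + 1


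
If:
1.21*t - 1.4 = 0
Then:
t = 1.16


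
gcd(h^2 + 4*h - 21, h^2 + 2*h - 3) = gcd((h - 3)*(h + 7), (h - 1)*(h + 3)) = 1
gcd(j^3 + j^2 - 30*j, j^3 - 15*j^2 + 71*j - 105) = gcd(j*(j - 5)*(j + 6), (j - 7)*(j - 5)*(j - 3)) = j - 5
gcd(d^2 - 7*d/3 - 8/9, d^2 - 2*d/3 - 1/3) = d + 1/3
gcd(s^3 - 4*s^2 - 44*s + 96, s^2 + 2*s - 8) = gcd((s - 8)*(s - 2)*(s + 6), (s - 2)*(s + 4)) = s - 2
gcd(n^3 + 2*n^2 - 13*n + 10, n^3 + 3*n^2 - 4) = n - 1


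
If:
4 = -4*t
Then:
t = -1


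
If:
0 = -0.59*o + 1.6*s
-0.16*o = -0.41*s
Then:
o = 0.00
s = 0.00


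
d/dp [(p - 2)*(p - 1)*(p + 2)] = 3*p^2 - 2*p - 4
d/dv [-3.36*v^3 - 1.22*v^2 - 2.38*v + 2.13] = -10.08*v^2 - 2.44*v - 2.38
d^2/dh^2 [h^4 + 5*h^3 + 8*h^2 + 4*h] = 12*h^2 + 30*h + 16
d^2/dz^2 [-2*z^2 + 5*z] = -4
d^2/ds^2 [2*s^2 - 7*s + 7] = 4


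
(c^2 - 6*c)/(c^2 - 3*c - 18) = c/(c + 3)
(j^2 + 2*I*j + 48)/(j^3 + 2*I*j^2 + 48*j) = 1/j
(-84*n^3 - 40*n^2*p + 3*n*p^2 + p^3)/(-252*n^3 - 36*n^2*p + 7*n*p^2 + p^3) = (2*n + p)/(6*n + p)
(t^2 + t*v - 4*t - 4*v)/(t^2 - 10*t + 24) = (t + v)/(t - 6)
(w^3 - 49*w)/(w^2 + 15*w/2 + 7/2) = 2*w*(w - 7)/(2*w + 1)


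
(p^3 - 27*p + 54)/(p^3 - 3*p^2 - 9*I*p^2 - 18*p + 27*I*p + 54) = (p^2 + 3*p - 18)/(p^2 - 9*I*p - 18)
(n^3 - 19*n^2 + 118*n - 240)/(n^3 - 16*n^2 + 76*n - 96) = (n - 5)/(n - 2)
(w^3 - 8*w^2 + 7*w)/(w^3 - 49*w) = (w - 1)/(w + 7)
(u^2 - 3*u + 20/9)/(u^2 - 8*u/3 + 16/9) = (3*u - 5)/(3*u - 4)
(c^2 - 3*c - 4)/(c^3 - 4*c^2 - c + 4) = 1/(c - 1)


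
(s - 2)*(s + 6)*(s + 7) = s^3 + 11*s^2 + 16*s - 84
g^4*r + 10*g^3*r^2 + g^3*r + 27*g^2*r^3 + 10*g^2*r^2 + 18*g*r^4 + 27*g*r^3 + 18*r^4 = (g + r)*(g + 3*r)*(g + 6*r)*(g*r + r)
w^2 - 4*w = w*(w - 4)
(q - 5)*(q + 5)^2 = q^3 + 5*q^2 - 25*q - 125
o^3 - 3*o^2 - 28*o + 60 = (o - 6)*(o - 2)*(o + 5)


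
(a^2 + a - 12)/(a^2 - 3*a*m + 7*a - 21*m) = (a^2 + a - 12)/(a^2 - 3*a*m + 7*a - 21*m)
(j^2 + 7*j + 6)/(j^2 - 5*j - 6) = (j + 6)/(j - 6)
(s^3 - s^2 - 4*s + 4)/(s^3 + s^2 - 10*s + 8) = (s + 2)/(s + 4)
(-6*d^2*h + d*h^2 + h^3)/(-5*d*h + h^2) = (6*d^2 - d*h - h^2)/(5*d - h)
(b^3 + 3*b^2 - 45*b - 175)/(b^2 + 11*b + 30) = (b^2 - 2*b - 35)/(b + 6)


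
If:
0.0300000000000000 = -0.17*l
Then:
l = -0.18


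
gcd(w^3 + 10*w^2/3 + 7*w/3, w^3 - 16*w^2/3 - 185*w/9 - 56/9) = w + 7/3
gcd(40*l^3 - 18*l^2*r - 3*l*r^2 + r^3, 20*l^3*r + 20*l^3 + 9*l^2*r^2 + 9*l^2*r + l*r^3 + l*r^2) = 4*l + r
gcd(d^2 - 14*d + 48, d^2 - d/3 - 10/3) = 1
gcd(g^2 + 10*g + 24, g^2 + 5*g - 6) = g + 6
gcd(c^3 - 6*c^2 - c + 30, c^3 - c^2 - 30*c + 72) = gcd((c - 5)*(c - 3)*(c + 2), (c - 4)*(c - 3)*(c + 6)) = c - 3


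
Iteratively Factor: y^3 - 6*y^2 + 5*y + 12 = (y + 1)*(y^2 - 7*y + 12) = (y - 3)*(y + 1)*(y - 4)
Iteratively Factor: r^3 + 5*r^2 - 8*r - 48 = (r - 3)*(r^2 + 8*r + 16) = (r - 3)*(r + 4)*(r + 4)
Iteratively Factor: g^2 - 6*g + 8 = (g - 4)*(g - 2)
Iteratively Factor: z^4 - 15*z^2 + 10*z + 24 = (z - 2)*(z^3 + 2*z^2 - 11*z - 12) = (z - 3)*(z - 2)*(z^2 + 5*z + 4) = (z - 3)*(z - 2)*(z + 1)*(z + 4)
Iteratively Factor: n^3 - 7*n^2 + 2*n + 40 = (n - 4)*(n^2 - 3*n - 10) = (n - 4)*(n + 2)*(n - 5)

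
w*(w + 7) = w^2 + 7*w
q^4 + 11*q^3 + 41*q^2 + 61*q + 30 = (q + 1)*(q + 2)*(q + 3)*(q + 5)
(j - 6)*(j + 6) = j^2 - 36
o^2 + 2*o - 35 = (o - 5)*(o + 7)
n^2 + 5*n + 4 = (n + 1)*(n + 4)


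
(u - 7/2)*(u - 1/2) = u^2 - 4*u + 7/4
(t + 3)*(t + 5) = t^2 + 8*t + 15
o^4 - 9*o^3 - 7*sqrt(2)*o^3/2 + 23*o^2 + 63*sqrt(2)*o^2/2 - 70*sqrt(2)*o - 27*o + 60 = (o - 5)*(o - 4)*(o - 3*sqrt(2))*(o - sqrt(2)/2)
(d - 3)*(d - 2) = d^2 - 5*d + 6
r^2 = r^2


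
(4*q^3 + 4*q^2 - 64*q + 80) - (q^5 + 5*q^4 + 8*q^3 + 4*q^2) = -q^5 - 5*q^4 - 4*q^3 - 64*q + 80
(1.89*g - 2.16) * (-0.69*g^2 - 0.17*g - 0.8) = -1.3041*g^3 + 1.1691*g^2 - 1.1448*g + 1.728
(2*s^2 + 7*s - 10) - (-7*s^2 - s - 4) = 9*s^2 + 8*s - 6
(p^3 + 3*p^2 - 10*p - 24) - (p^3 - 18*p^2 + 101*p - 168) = 21*p^2 - 111*p + 144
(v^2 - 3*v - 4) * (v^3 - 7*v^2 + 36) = v^5 - 10*v^4 + 17*v^3 + 64*v^2 - 108*v - 144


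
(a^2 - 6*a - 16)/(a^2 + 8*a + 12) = (a - 8)/(a + 6)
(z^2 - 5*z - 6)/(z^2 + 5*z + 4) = (z - 6)/(z + 4)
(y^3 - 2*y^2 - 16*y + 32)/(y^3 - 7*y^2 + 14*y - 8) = (y + 4)/(y - 1)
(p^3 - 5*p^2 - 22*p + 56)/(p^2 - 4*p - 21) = (p^2 + 2*p - 8)/(p + 3)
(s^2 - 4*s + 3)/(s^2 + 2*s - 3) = (s - 3)/(s + 3)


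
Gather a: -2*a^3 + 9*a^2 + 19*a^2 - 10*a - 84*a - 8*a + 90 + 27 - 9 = -2*a^3 + 28*a^2 - 102*a + 108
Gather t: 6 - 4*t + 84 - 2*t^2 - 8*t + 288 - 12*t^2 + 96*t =-14*t^2 + 84*t + 378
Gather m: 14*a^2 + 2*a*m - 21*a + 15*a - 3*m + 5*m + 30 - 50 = 14*a^2 - 6*a + m*(2*a + 2) - 20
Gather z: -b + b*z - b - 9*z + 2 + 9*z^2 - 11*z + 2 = -2*b + 9*z^2 + z*(b - 20) + 4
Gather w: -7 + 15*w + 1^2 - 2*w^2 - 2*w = -2*w^2 + 13*w - 6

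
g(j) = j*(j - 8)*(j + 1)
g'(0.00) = -8.00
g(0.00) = 0.00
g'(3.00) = -23.00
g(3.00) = -60.00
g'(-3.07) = 63.25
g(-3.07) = -70.35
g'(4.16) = -14.32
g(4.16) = -82.43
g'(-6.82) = 227.02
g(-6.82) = -588.24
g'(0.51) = -14.36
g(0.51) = -5.77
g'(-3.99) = 95.62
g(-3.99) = -143.04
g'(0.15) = -10.03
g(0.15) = -1.35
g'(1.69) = -23.09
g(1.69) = -28.69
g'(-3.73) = 85.96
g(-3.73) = -119.45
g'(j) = j*(j - 8) + j*(j + 1) + (j - 8)*(j + 1)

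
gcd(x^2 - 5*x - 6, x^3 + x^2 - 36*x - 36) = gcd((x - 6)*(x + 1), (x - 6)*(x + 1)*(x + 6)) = x^2 - 5*x - 6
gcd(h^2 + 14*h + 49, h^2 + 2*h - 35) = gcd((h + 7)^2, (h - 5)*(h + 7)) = h + 7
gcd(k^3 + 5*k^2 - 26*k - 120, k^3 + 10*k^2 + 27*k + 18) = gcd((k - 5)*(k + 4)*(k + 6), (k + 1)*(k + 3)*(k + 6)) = k + 6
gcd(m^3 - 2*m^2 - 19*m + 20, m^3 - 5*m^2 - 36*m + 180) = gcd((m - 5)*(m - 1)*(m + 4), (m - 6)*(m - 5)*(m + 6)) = m - 5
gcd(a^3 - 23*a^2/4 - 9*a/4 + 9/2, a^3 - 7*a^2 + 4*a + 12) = a^2 - 5*a - 6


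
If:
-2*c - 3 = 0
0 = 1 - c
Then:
No Solution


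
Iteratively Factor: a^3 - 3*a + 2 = (a + 2)*(a^2 - 2*a + 1) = (a - 1)*(a + 2)*(a - 1)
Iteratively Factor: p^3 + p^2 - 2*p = (p + 2)*(p^2 - p) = (p - 1)*(p + 2)*(p)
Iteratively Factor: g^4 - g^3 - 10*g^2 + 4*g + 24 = (g + 2)*(g^3 - 3*g^2 - 4*g + 12) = (g + 2)^2*(g^2 - 5*g + 6) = (g - 3)*(g + 2)^2*(g - 2)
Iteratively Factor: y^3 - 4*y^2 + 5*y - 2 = (y - 1)*(y^2 - 3*y + 2) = (y - 2)*(y - 1)*(y - 1)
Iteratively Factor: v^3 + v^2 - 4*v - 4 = (v - 2)*(v^2 + 3*v + 2) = (v - 2)*(v + 1)*(v + 2)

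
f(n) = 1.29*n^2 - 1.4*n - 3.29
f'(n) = 2.58*n - 1.4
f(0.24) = -3.55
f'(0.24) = -0.78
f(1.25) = -3.02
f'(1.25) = 1.82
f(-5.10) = 37.40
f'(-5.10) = -14.56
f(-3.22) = 14.59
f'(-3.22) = -9.71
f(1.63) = -2.14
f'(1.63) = 2.81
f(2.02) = -0.85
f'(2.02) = 3.81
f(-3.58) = 18.26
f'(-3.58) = -10.64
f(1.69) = -1.97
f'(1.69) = 2.96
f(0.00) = -3.29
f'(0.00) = -1.40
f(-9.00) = 113.80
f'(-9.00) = -24.62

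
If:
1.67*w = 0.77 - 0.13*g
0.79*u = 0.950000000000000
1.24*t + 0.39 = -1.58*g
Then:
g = 5.92307692307692 - 12.8461538461538*w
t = 16.3684863523573*w - 7.86166253101737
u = 1.20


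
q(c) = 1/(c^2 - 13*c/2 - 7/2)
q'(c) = (13/2 - 2*c)/(c^2 - 13*c/2 - 7/2)^2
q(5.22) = -0.10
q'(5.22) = -0.04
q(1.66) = -0.09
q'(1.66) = 0.02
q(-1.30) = 0.15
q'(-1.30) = 0.21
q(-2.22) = 0.06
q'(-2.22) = 0.04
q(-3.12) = 0.04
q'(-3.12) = 0.02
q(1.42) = -0.09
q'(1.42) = 0.03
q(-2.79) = 0.04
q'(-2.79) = 0.02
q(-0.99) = 0.26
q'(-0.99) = 0.55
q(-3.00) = 0.04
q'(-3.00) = 0.02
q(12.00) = 0.02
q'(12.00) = 0.00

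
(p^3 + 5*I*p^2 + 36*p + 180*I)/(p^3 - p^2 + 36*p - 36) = (p + 5*I)/(p - 1)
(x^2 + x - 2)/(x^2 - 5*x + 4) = (x + 2)/(x - 4)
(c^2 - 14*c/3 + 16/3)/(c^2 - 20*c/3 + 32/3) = (c - 2)/(c - 4)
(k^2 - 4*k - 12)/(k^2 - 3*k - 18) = (k + 2)/(k + 3)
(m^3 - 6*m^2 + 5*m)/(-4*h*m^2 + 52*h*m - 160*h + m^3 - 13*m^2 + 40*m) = m*(1 - m)/(4*h*m - 32*h - m^2 + 8*m)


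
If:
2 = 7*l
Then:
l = 2/7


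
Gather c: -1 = -1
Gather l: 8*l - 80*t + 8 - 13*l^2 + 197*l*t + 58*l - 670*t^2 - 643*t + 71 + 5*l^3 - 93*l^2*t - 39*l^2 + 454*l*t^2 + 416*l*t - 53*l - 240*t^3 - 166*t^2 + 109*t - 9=5*l^3 + l^2*(-93*t - 52) + l*(454*t^2 + 613*t + 13) - 240*t^3 - 836*t^2 - 614*t + 70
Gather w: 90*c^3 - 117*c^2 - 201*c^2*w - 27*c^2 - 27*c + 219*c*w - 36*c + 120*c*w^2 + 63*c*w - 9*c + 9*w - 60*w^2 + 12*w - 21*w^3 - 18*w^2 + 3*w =90*c^3 - 144*c^2 - 72*c - 21*w^3 + w^2*(120*c - 78) + w*(-201*c^2 + 282*c + 24)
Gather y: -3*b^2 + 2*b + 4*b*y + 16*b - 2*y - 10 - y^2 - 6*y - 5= -3*b^2 + 18*b - y^2 + y*(4*b - 8) - 15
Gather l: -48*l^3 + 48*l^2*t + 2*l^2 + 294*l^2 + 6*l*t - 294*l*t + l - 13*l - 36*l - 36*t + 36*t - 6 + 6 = -48*l^3 + l^2*(48*t + 296) + l*(-288*t - 48)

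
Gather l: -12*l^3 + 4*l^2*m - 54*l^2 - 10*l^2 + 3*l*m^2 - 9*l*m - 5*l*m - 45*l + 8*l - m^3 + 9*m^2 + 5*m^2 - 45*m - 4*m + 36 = -12*l^3 + l^2*(4*m - 64) + l*(3*m^2 - 14*m - 37) - m^3 + 14*m^2 - 49*m + 36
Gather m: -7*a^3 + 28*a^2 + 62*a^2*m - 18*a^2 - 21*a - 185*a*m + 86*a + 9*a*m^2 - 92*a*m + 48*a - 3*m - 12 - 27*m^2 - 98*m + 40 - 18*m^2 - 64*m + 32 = -7*a^3 + 10*a^2 + 113*a + m^2*(9*a - 45) + m*(62*a^2 - 277*a - 165) + 60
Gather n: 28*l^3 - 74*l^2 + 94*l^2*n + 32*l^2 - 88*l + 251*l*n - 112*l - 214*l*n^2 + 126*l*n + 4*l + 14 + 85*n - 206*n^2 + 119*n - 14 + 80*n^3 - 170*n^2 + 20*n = 28*l^3 - 42*l^2 - 196*l + 80*n^3 + n^2*(-214*l - 376) + n*(94*l^2 + 377*l + 224)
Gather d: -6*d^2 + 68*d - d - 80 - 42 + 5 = -6*d^2 + 67*d - 117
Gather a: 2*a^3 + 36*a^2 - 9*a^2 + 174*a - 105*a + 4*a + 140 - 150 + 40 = 2*a^3 + 27*a^2 + 73*a + 30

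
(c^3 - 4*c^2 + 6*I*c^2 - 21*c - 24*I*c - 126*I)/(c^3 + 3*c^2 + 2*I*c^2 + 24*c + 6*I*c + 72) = (c - 7)/(c - 4*I)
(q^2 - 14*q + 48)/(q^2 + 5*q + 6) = (q^2 - 14*q + 48)/(q^2 + 5*q + 6)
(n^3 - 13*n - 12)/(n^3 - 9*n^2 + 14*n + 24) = (n + 3)/(n - 6)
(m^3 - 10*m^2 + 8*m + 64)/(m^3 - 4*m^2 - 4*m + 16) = (m - 8)/(m - 2)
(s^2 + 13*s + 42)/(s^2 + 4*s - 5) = (s^2 + 13*s + 42)/(s^2 + 4*s - 5)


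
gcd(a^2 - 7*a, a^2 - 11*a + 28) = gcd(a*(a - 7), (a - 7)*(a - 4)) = a - 7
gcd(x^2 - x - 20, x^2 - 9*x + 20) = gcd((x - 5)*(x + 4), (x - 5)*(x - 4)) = x - 5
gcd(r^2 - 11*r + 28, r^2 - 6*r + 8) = r - 4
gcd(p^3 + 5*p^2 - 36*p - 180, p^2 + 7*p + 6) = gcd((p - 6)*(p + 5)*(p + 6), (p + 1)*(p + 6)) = p + 6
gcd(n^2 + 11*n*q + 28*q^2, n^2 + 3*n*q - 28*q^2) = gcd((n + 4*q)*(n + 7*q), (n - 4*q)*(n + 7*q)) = n + 7*q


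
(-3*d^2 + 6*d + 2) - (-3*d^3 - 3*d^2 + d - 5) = 3*d^3 + 5*d + 7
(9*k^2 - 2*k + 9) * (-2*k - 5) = -18*k^3 - 41*k^2 - 8*k - 45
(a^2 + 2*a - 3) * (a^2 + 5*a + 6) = a^4 + 7*a^3 + 13*a^2 - 3*a - 18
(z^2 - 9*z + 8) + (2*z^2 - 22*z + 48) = 3*z^2 - 31*z + 56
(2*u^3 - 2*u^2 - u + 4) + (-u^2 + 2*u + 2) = 2*u^3 - 3*u^2 + u + 6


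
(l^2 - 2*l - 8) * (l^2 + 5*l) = l^4 + 3*l^3 - 18*l^2 - 40*l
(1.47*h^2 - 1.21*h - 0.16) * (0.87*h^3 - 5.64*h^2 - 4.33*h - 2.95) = 1.2789*h^5 - 9.3435*h^4 + 0.3201*h^3 + 1.8052*h^2 + 4.2623*h + 0.472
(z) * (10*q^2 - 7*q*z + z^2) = 10*q^2*z - 7*q*z^2 + z^3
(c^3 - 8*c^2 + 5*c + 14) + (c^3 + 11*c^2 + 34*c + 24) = 2*c^3 + 3*c^2 + 39*c + 38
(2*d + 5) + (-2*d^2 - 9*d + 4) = -2*d^2 - 7*d + 9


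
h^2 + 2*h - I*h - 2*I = (h + 2)*(h - I)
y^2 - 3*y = y*(y - 3)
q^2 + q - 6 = (q - 2)*(q + 3)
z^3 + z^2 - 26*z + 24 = (z - 4)*(z - 1)*(z + 6)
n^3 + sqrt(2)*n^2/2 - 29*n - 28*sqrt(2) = (n - 4*sqrt(2))*(n + sqrt(2))*(n + 7*sqrt(2)/2)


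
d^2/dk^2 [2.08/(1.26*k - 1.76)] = 6.604416/(1.26*k - 1.76)^3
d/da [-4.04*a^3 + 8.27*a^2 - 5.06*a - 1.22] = -12.12*a^2 + 16.54*a - 5.06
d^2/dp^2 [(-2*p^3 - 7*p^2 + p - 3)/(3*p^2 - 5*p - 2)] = 2*(-158*p^3 - 267*p^2 + 129*p - 131)/(27*p^6 - 135*p^5 + 171*p^4 + 55*p^3 - 114*p^2 - 60*p - 8)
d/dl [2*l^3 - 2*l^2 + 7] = 2*l*(3*l - 2)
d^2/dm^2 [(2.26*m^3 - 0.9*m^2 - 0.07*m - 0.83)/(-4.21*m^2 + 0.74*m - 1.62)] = (-2.8421709430404e-14*m^4 + 36.441246*m^3 + 67.692666*m^2 - 53.96604*m - 5.520764)/(74.618461*m^6 - 39.347502*m^5 + 93.055314*m^4 - 30.686912*m^3 + 35.807508*m^2 - 5.826168*m + 4.251528)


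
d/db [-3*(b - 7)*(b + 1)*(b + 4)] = -9*b^2 + 12*b + 93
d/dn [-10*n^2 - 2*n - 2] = -20*n - 2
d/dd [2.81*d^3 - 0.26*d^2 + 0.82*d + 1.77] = 8.43*d^2 - 0.52*d + 0.82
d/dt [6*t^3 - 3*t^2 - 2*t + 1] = 18*t^2 - 6*t - 2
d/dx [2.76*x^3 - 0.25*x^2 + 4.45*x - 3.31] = 8.28*x^2 - 0.5*x + 4.45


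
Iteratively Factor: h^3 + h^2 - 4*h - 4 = (h + 1)*(h^2 - 4) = (h + 1)*(h + 2)*(h - 2)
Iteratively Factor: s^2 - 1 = (s + 1)*(s - 1)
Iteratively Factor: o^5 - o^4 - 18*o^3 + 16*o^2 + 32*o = (o + 4)*(o^4 - 5*o^3 + 2*o^2 + 8*o) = (o - 4)*(o + 4)*(o^3 - o^2 - 2*o) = (o - 4)*(o + 1)*(o + 4)*(o^2 - 2*o) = (o - 4)*(o - 2)*(o + 1)*(o + 4)*(o)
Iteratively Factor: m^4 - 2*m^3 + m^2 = (m)*(m^3 - 2*m^2 + m) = m*(m - 1)*(m^2 - m) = m^2*(m - 1)*(m - 1)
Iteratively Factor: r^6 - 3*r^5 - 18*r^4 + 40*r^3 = (r + 4)*(r^5 - 7*r^4 + 10*r^3) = r*(r + 4)*(r^4 - 7*r^3 + 10*r^2) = r*(r - 2)*(r + 4)*(r^3 - 5*r^2) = r*(r - 5)*(r - 2)*(r + 4)*(r^2) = r^2*(r - 5)*(r - 2)*(r + 4)*(r)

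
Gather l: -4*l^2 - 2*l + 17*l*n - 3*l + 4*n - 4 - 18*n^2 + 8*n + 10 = -4*l^2 + l*(17*n - 5) - 18*n^2 + 12*n + 6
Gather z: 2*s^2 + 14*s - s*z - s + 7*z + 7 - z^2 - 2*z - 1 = 2*s^2 + 13*s - z^2 + z*(5 - s) + 6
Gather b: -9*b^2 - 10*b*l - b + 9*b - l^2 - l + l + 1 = -9*b^2 + b*(8 - 10*l) - l^2 + 1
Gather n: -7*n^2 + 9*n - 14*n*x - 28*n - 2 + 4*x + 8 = -7*n^2 + n*(-14*x - 19) + 4*x + 6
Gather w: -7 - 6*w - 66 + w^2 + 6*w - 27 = w^2 - 100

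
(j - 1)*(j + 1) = j^2 - 1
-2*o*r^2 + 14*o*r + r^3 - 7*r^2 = r*(-2*o + r)*(r - 7)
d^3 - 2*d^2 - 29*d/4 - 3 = (d - 4)*(d + 1/2)*(d + 3/2)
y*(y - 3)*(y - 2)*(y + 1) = y^4 - 4*y^3 + y^2 + 6*y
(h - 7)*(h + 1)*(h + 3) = h^3 - 3*h^2 - 25*h - 21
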